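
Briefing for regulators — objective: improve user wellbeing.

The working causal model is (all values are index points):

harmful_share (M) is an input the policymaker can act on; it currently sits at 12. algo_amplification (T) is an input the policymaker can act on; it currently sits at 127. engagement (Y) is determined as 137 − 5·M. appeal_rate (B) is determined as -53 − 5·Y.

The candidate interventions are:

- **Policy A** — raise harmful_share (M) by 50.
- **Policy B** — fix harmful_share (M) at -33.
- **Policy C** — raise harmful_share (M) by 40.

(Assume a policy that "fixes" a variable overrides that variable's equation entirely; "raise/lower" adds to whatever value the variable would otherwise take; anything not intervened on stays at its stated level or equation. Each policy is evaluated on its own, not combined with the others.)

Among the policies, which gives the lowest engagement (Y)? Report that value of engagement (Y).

Policy A (M + 50):
  M = 12 + 50 = 62
  Y = 137 − 5·62 = -173
Policy B (M := -33):
  M = -33
  Y = 137 − 5·(-33) = 302
Policy C (M + 40):
  M = 12 + 40 = 52
  Y = 137 − 5·52 = -123
Comparing — Policy A: Y=-173, Policy B: Y=302, Policy C: Y=-123. Lowest is -173 (Policy A).

-173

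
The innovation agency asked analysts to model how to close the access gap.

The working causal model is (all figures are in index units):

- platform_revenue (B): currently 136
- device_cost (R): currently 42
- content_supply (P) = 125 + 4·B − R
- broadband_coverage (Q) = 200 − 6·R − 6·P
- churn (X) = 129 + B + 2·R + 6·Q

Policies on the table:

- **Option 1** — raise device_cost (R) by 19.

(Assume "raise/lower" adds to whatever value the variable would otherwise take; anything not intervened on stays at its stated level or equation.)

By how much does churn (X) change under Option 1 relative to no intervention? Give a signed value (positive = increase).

Baseline:
  B = 136
  R = 42
  P = 125 + 4·136 − 42 = 627
  Q = 200 − 6·42 − 6·627 = -3814
  X = 129 + 136 + 2·42 + 6·(-3814) = -22535
Option 1 (R + 19):
  B = 136
  R = 42 + 19 = 61
  P = 125 + 4·136 − 61 = 608
  Q = 200 − 6·61 − 6·608 = -3814
  X = 129 + 136 + 2·61 + 6·(-3814) = -22497
Change in X: -22497 − (-22535) = 38

38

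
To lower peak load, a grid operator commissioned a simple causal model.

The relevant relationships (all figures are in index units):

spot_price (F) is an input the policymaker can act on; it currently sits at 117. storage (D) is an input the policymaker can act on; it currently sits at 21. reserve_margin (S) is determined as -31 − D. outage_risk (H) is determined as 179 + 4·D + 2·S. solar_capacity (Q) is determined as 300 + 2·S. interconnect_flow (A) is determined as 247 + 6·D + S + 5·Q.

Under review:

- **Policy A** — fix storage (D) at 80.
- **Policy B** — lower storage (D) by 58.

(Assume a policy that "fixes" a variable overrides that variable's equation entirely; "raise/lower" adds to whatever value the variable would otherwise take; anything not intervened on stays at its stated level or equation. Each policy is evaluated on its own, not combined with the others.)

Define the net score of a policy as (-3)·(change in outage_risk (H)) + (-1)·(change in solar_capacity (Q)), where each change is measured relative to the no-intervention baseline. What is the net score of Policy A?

Baseline:
  D = 21
  S = -31 − 21 = -52
  H = 179 + 4·21 + 2·(-52) = 159
  Q = 300 + 2·(-52) = 196
Policy A (D := 80):
  D = 80
  S = -31 − 80 = -111
  H = 179 + 4·80 + 2·(-111) = 277
  Q = 300 + 2·(-111) = 78
ΔH = 277 − 159 = 118; ΔQ = 78 − 196 = -118
Score = (-3)·118 + (-1)·(-118) = -236

-236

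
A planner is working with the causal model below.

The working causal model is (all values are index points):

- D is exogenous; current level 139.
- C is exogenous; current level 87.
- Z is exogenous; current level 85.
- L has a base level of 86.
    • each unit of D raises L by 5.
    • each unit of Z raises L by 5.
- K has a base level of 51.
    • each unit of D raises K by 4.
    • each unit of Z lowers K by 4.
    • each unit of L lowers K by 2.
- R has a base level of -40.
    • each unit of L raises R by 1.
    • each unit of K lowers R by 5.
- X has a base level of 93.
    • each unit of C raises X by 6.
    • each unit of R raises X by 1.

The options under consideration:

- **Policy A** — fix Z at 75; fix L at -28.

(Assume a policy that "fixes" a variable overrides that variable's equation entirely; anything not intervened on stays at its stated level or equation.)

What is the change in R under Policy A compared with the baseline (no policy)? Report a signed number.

-13774

Baseline:
  D = 139
  Z = 85
  L = 86 + 5·139 + 5·85 = 1206
  K = 51 + 4·139 − 4·85 − 2·1206 = -2145
  R = -40 + 1206 − 5·(-2145) = 11891
Policy A (Z := 75, L := -28):
  D = 139
  Z = 75
  L = -28
  K = 51 + 4·139 − 4·75 − 2·(-28) = 363
  R = -40 + (-28) − 5·363 = -1883
Change in R: -1883 − 11891 = -13774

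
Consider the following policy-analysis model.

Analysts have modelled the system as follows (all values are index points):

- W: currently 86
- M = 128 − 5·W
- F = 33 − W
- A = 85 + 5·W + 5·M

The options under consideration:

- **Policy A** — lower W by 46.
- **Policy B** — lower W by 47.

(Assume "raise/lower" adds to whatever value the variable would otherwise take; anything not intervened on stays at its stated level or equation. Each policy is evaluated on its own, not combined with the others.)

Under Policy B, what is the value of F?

-6

Policy B (W − 47):
  W = 86 − 47 = 39
  F = 33 − 39 = -6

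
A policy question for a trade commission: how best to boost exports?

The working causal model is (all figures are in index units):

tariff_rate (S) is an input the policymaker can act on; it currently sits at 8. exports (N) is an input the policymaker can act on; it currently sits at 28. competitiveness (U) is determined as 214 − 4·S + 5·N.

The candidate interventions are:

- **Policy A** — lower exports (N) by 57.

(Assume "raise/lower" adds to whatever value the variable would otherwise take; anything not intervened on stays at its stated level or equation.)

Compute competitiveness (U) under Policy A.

Policy A (N − 57):
  S = 8
  N = 28 − 57 = -29
  U = 214 − 4·8 + 5·(-29) = 37

37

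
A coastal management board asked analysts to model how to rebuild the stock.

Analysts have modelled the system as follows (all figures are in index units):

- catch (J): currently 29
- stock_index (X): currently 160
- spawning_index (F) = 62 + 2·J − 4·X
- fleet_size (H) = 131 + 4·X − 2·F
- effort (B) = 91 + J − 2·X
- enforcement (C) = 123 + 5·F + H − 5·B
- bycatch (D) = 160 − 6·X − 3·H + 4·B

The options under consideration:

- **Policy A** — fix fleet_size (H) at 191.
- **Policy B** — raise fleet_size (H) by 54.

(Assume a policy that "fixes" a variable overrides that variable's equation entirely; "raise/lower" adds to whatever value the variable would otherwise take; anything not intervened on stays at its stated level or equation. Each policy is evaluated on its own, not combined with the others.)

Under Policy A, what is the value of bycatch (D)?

Policy A (H := 191):
  J = 29
  X = 160
  F = 62 + 2·29 − 4·160 = -520
  H = 191
  B = 91 + 29 − 2·160 = -200
  D = 160 − 6·160 − 3·191 + 4·(-200) = -2173

-2173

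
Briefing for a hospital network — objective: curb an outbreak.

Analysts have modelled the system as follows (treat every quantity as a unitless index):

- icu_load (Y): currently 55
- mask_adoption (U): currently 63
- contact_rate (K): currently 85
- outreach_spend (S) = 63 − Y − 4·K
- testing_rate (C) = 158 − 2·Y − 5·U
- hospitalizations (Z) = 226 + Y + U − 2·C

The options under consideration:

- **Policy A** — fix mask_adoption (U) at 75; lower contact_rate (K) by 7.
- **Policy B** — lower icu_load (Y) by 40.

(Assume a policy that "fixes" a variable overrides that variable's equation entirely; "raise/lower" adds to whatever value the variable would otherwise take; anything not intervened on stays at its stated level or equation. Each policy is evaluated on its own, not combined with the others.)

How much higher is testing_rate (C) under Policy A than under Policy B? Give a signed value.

Policy A (U := 75, K − 7):
  Y = 55
  U = 75
  C = 158 − 2·55 − 5·75 = -327
Policy B (Y − 40):
  Y = 55 − 40 = 15
  U = 63
  C = 158 − 2·15 − 5·63 = -187
C: -327 − (-187) = -140

-140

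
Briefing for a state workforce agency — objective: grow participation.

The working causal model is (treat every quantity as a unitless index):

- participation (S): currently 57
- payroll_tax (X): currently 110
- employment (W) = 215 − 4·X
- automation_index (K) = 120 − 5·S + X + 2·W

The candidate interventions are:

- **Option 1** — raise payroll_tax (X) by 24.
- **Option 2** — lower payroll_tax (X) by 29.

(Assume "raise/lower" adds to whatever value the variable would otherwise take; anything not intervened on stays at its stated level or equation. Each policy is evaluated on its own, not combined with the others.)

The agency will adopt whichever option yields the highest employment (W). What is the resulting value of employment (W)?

Option 1 (X + 24):
  X = 110 + 24 = 134
  W = 215 − 4·134 = -321
Option 2 (X − 29):
  X = 110 − 29 = 81
  W = 215 − 4·81 = -109
Comparing — Option 1: W=-321, Option 2: W=-109. Highest is -109 (Option 2).

-109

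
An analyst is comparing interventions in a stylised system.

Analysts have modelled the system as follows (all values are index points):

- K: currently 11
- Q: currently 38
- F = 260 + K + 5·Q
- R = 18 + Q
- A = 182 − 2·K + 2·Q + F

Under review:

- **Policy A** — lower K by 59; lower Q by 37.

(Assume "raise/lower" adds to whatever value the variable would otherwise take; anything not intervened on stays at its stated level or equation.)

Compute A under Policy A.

497

Policy A (K − 59, Q − 37):
  K = 11 − 59 = -48
  Q = 38 − 37 = 1
  F = 260 + (-48) + 5·1 = 217
  A = 182 − 2·(-48) + 2·1 + 217 = 497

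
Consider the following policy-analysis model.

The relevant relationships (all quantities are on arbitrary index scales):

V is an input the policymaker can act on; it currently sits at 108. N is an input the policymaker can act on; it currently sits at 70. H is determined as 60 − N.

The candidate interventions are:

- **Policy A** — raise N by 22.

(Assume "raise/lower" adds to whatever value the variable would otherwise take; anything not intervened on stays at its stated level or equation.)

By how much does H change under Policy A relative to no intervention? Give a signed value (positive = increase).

Baseline:
  N = 70
  H = 60 − 70 = -10
Policy A (N + 22):
  N = 70 + 22 = 92
  H = 60 − 92 = -32
Change in H: -32 − (-10) = -22

-22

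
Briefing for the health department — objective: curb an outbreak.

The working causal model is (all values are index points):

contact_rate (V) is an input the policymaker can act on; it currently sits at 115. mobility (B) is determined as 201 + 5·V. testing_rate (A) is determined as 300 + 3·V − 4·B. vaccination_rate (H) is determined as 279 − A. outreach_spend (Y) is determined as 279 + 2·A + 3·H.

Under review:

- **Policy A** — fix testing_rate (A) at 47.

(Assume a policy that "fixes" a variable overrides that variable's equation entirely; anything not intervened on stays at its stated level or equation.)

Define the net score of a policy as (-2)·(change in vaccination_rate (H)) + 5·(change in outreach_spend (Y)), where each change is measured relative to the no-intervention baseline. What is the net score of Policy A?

-7518

Baseline:
  V = 115
  B = 201 + 5·115 = 776
  A = 300 + 3·115 − 4·776 = -2459
  H = 279 − (-2459) = 2738
  Y = 279 + 2·(-2459) + 3·2738 = 3575
Policy A (A := 47):
  V = 115
  B = 201 + 5·115 = 776
  A = 47
  H = 279 − 47 = 232
  Y = 279 + 2·47 + 3·232 = 1069
ΔH = 232 − 2738 = -2506; ΔY = 1069 − 3575 = -2506
Score = (-2)·(-2506) + 5·(-2506) = -7518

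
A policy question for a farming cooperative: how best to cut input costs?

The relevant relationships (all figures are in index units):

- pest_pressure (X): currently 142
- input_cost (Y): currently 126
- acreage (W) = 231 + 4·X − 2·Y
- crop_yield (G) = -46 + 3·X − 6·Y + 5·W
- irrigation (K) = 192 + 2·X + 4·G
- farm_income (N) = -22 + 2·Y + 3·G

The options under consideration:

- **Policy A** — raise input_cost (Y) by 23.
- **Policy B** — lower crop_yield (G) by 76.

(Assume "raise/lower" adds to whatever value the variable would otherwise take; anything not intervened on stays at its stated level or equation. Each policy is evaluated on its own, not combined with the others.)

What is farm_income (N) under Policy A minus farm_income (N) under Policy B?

-830

Policy A (Y + 23):
  X = 142
  Y = 126 + 23 = 149
  W = 231 + 4·142 − 2·149 = 501
  G = -46 + 3·142 − 6·149 + 5·501 = 1991
  N = -22 + 2·149 + 3·1991 = 6249
Policy B (G − 76):
  X = 142
  Y = 126
  W = 231 + 4·142 − 2·126 = 547
  G = -46 + 3·142 − 6·126 + 5·547 (−76 from intervention) = 2283
  N = -22 + 2·126 + 3·2283 = 7079
N: 6249 − 7079 = -830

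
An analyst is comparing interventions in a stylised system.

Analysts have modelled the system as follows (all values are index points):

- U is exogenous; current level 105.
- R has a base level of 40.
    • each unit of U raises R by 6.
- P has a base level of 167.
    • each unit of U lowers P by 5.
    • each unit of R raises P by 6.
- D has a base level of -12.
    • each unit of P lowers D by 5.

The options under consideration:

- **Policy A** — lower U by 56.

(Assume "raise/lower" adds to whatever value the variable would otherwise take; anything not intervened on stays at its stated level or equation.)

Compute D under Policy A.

-9642

Policy A (U − 56):
  U = 105 − 56 = 49
  R = 40 + 6·49 = 334
  P = 167 − 5·49 + 6·334 = 1926
  D = -12 − 5·1926 = -9642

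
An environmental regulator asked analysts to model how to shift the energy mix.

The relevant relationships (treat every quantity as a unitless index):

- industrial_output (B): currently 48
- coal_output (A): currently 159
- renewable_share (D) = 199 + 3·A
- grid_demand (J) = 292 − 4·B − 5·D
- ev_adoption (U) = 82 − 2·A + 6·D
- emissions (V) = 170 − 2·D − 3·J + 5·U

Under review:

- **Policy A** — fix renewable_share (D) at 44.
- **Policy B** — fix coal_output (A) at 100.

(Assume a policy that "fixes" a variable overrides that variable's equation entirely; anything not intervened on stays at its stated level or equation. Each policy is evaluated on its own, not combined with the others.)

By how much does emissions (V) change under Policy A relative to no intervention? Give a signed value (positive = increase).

Baseline:
  B = 48
  A = 159
  D = 199 + 3·159 = 676
  J = 292 − 4·48 − 5·676 = -3280
  U = 82 − 2·159 + 6·676 = 3820
  V = 170 − 2·676 − 3·(-3280) + 5·3820 = 27758
Policy A (D := 44):
  B = 48
  A = 159
  D = 44
  J = 292 − 4·48 − 5·44 = -120
  U = 82 − 2·159 + 6·44 = 28
  V = 170 − 2·44 − 3·(-120) + 5·28 = 582
Change in V: 582 − 27758 = -27176

-27176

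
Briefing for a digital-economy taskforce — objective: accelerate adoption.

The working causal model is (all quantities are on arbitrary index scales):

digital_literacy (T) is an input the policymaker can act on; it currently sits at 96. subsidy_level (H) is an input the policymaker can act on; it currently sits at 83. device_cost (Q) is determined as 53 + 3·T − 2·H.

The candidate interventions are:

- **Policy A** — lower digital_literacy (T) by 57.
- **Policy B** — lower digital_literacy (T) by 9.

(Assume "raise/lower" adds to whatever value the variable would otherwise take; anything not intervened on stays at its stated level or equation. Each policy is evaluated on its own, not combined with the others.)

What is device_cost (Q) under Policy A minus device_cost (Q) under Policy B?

-144

Policy A (T − 57):
  T = 96 − 57 = 39
  H = 83
  Q = 53 + 3·39 − 2·83 = 4
Policy B (T − 9):
  T = 96 − 9 = 87
  H = 83
  Q = 53 + 3·87 − 2·83 = 148
Q: 4 − 148 = -144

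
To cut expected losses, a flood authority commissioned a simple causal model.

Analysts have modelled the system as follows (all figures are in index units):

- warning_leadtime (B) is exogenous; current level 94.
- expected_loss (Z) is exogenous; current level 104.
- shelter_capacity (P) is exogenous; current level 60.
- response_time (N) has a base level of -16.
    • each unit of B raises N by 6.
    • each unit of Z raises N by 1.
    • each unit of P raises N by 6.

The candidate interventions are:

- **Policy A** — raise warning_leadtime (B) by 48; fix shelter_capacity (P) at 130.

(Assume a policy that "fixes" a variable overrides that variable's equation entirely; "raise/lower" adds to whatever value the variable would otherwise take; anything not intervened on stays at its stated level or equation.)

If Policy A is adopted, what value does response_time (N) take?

Policy A (B + 48, P := 130):
  B = 94 + 48 = 142
  Z = 104
  P = 130
  N = -16 + 6·142 + 104 + 6·130 = 1720

1720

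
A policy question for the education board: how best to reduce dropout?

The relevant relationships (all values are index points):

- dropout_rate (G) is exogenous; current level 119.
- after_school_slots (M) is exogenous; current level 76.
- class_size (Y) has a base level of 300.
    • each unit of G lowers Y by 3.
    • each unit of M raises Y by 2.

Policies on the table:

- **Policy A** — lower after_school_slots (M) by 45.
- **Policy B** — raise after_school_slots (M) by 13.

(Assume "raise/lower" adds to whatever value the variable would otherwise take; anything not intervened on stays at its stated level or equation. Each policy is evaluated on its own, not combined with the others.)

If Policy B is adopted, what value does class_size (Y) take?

121

Policy B (M + 13):
  G = 119
  M = 76 + 13 = 89
  Y = 300 − 3·119 + 2·89 = 121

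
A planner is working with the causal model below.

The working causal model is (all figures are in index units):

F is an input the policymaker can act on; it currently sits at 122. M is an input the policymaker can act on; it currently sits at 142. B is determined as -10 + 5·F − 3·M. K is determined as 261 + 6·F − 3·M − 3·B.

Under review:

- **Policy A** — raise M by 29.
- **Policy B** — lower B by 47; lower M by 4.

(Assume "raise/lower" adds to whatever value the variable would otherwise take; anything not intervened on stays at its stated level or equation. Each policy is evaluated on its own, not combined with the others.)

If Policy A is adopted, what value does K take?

Policy A (M + 29):
  F = 122
  M = 142 + 29 = 171
  B = -10 + 5·122 − 3·171 = 87
  K = 261 + 6·122 − 3·171 − 3·87 = 219

219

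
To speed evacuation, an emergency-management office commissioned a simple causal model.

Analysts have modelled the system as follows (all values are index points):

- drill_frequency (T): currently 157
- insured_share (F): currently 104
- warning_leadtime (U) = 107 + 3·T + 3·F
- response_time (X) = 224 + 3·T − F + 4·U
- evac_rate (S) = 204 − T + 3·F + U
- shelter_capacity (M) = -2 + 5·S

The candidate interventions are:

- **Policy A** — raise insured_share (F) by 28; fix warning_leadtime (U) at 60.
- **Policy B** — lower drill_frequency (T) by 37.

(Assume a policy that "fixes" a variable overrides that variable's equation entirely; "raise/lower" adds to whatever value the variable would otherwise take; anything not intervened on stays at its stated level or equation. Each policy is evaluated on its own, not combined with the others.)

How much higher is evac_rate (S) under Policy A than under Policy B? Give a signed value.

-672

Policy A (F + 28, U := 60):
  T = 157
  F = 104 + 28 = 132
  U = 60
  S = 204 − 157 + 3·132 + 60 = 503
Policy B (T − 37):
  T = 157 − 37 = 120
  F = 104
  U = 107 + 3·120 + 3·104 = 779
  S = 204 − 120 + 3·104 + 779 = 1175
S: 503 − 1175 = -672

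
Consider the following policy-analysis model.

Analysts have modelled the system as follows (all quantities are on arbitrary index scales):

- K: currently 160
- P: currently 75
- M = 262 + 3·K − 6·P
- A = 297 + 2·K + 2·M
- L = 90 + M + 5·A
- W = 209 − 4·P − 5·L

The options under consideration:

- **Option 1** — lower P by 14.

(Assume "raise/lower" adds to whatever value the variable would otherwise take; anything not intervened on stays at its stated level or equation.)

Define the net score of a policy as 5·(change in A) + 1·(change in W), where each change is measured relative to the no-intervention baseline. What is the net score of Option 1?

Baseline:
  K = 160
  P = 75
  M = 262 + 3·160 − 6·75 = 292
  A = 297 + 2·160 + 2·292 = 1201
  L = 90 + 292 + 5·1201 = 6387
  W = 209 − 4·75 − 5·6387 = -32026
Option 1 (P − 14):
  K = 160
  P = 75 − 14 = 61
  M = 262 + 3·160 − 6·61 = 376
  A = 297 + 2·160 + 2·376 = 1369
  L = 90 + 376 + 5·1369 = 7311
  W = 209 − 4·61 − 5·7311 = -36590
ΔA = 1369 − 1201 = 168; ΔW = -36590 − (-32026) = -4564
Score = 5·168 + 1·(-4564) = -3724

-3724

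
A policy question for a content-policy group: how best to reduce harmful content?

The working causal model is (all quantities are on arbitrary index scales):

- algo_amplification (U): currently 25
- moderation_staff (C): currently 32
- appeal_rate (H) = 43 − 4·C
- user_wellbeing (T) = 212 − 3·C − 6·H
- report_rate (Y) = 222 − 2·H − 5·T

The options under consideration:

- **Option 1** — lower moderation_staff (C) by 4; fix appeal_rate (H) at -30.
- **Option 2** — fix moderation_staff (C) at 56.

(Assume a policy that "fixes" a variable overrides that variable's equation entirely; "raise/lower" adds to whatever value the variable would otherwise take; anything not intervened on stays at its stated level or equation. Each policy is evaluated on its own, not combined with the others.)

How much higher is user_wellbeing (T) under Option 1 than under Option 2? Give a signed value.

-822

Option 1 (C − 4, H := -30):
  C = 32 − 4 = 28
  H = -30
  T = 212 − 3·28 − 6·(-30) = 308
Option 2 (C := 56):
  C = 56
  H = 43 − 4·56 = -181
  T = 212 − 3·56 − 6·(-181) = 1130
T: 308 − 1130 = -822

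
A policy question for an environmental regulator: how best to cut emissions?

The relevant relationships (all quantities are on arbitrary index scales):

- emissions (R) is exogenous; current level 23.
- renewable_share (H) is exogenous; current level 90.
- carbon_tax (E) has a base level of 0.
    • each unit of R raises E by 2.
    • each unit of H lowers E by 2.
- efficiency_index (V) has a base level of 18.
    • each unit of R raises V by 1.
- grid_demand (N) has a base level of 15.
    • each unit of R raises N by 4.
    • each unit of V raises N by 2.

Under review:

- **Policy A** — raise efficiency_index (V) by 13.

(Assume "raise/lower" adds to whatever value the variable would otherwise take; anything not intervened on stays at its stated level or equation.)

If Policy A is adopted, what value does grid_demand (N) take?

Policy A (V + 13):
  R = 23
  V = 18 + 23 (+13 from intervention) = 54
  N = 15 + 4·23 + 2·54 = 215

215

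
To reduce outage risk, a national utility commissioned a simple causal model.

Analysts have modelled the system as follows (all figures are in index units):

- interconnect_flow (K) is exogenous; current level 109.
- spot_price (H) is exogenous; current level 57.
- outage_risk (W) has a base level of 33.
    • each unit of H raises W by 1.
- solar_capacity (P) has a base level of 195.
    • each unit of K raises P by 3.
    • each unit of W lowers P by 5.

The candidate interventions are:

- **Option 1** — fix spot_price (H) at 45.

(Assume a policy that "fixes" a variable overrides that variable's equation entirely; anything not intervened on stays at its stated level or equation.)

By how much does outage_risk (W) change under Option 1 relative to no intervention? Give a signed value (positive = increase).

-12

Baseline:
  H = 57
  W = 33 + 57 = 90
Option 1 (H := 45):
  H = 45
  W = 33 + 45 = 78
Change in W: 78 − 90 = -12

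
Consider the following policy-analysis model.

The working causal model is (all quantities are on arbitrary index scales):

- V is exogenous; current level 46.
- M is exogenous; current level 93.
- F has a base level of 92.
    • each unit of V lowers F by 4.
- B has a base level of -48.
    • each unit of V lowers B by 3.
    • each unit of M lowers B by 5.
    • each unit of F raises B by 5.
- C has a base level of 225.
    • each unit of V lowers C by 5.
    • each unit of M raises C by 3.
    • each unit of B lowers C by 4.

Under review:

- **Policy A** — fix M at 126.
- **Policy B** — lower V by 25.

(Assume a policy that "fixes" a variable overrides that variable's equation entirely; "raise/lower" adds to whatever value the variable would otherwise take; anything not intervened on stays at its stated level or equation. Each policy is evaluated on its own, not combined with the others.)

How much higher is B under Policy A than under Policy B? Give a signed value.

Policy A (M := 126):
  V = 46
  M = 126
  F = 92 − 4·46 = -92
  B = -48 − 3·46 − 5·126 + 5·(-92) = -1276
Policy B (V − 25):
  V = 46 − 25 = 21
  M = 93
  F = 92 − 4·21 = 8
  B = -48 − 3·21 − 5·93 + 5·8 = -536
B: -1276 − (-536) = -740

-740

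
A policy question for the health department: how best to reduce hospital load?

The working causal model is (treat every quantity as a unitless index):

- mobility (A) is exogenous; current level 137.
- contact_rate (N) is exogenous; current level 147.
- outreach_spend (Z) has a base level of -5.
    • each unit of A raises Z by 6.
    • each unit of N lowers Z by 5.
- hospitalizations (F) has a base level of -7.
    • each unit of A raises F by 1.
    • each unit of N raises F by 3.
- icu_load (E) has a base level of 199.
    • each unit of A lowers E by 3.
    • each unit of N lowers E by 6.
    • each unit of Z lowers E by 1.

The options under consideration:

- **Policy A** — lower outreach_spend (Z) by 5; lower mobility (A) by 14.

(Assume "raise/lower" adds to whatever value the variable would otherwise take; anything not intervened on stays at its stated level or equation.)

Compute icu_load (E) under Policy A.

-1045

Policy A (Z − 5, A − 14):
  A = 137 − 14 = 123
  N = 147
  Z = -5 + 6·123 − 5·147 (−5 from intervention) = -7
  E = 199 − 3·123 − 6·147 − (-7) = -1045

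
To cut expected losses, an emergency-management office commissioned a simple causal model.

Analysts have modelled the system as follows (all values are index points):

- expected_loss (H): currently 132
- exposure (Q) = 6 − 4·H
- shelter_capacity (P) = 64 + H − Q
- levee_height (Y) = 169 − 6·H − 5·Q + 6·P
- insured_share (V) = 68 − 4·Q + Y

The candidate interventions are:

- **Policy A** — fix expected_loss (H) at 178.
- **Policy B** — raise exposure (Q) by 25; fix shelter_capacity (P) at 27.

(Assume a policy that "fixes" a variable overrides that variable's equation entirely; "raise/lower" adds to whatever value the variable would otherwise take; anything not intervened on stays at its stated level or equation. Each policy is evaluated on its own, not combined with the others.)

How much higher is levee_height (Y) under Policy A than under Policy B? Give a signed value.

6295

Policy A (H := 178):
  H = 178
  Q = 6 − 4·178 = -706
  P = 64 + 178 − (-706) = 948
  Y = 169 − 6·178 − 5·(-706) + 6·948 = 8319
Policy B (Q + 25, P := 27):
  H = 132
  Q = 6 − 4·132 (+25 from intervention) = -497
  P = 27
  Y = 169 − 6·132 − 5·(-497) + 6·27 = 2024
Y: 8319 − 2024 = 6295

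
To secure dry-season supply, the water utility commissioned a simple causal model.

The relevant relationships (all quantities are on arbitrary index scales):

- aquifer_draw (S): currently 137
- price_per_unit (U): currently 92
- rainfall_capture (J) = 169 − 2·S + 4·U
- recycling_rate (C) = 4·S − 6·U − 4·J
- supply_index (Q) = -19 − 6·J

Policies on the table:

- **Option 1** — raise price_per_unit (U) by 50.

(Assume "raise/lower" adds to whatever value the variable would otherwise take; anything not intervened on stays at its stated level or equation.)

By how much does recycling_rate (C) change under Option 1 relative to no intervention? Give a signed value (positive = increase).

-1100

Baseline:
  S = 137
  U = 92
  J = 169 − 2·137 + 4·92 = 263
  C = 0 + 4·137 − 6·92 − 4·263 = -1056
Option 1 (U + 50):
  S = 137
  U = 92 + 50 = 142
  J = 169 − 2·137 + 4·142 = 463
  C = 0 + 4·137 − 6·142 − 4·463 = -2156
Change in C: -2156 − (-1056) = -1100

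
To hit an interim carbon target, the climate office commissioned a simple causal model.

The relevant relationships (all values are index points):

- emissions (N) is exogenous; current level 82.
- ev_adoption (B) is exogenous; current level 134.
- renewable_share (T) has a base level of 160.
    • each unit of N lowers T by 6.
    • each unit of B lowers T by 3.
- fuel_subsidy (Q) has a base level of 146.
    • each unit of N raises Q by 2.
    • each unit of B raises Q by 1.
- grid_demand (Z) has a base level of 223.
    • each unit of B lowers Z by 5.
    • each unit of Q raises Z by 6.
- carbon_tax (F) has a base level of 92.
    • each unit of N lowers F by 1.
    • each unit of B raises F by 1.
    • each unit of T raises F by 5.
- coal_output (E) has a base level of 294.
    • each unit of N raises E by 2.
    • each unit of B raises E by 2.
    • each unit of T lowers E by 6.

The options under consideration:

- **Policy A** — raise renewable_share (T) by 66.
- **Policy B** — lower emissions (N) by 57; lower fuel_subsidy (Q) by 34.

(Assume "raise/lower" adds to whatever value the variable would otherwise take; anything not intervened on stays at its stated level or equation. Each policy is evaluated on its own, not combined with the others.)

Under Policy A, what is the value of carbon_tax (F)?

-3196

Policy A (T + 66):
  N = 82
  B = 134
  T = 160 − 6·82 − 3·134 (+66 from intervention) = -668
  F = 92 − 82 + 134 + 5·(-668) = -3196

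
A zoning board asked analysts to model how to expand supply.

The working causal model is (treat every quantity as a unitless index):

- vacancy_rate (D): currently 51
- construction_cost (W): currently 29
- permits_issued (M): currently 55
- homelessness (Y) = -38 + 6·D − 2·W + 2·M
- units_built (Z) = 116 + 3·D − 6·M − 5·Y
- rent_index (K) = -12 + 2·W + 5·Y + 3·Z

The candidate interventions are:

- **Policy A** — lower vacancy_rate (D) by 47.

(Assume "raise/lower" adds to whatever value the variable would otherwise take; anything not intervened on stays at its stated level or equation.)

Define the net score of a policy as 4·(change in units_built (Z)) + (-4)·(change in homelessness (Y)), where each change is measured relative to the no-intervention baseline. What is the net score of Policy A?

6204

Baseline:
  D = 51
  W = 29
  M = 55
  Y = -38 + 6·51 − 2·29 + 2·55 = 320
  Z = 116 + 3·51 − 6·55 − 5·320 = -1661
Policy A (D − 47):
  D = 51 − 47 = 4
  W = 29
  M = 55
  Y = -38 + 6·4 − 2·29 + 2·55 = 38
  Z = 116 + 3·4 − 6·55 − 5·38 = -392
ΔZ = -392 − (-1661) = 1269; ΔY = 38 − 320 = -282
Score = 4·1269 + (-4)·(-282) = 6204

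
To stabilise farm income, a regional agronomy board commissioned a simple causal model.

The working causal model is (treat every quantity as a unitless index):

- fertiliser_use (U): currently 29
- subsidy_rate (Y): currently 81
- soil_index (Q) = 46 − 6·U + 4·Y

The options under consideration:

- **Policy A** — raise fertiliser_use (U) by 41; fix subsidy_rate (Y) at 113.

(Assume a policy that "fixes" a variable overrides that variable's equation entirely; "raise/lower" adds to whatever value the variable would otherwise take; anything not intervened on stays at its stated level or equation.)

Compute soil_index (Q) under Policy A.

78

Policy A (U + 41, Y := 113):
  U = 29 + 41 = 70
  Y = 113
  Q = 46 − 6·70 + 4·113 = 78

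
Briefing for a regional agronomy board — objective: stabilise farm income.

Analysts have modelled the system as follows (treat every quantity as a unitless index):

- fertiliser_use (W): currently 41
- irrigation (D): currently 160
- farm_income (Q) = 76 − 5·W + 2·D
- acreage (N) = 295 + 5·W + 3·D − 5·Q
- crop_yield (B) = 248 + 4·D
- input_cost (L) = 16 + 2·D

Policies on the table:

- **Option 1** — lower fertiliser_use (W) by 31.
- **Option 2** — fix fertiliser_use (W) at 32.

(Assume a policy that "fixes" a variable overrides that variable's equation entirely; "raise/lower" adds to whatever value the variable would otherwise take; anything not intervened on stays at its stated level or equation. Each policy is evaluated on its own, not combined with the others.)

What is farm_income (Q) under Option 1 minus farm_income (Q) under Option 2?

110

Option 1 (W − 31):
  W = 41 − 31 = 10
  D = 160
  Q = 76 − 5·10 + 2·160 = 346
Option 2 (W := 32):
  W = 32
  D = 160
  Q = 76 − 5·32 + 2·160 = 236
Q: 346 − 236 = 110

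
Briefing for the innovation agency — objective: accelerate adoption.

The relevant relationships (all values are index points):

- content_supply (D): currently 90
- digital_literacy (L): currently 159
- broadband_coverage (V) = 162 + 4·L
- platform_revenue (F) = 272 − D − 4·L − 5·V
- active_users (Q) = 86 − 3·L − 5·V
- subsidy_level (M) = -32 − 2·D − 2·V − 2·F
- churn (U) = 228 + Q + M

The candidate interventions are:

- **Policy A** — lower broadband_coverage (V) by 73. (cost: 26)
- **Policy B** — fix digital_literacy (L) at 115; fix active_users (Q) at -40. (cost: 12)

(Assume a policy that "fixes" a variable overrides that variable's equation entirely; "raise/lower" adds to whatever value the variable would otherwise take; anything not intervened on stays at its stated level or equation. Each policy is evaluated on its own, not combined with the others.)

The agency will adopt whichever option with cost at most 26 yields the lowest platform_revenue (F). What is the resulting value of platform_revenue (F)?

-4079

Policy A (V − 73):
  D = 90
  L = 159
  V = 162 + 4·159 (−73 from intervention) = 725
  F = 272 − 90 − 4·159 − 5·725 = -4079
Policy B (L := 115, Q := -40):
  D = 90
  L = 115
  V = 162 + 4·115 = 622
  F = 272 − 90 − 4·115 − 5·622 = -3388
Comparing — Policy A: F=-4079, Policy B: F=-3388. Lowest is -4079 (Policy A).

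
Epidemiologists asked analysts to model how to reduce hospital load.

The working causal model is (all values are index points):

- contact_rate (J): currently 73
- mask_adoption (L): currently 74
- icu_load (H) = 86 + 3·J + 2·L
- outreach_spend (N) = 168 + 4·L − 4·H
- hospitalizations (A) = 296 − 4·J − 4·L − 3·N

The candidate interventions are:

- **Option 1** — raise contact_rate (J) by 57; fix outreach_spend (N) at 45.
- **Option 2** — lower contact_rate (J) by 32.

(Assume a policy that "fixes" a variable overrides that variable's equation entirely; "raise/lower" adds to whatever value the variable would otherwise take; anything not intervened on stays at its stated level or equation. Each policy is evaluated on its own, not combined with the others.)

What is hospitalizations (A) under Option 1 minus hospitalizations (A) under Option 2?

-3383

Option 1 (J + 57, N := 45):
  J = 73 + 57 = 130
  L = 74
  H = 86 + 3·130 + 2·74 = 624
  N = 45
  A = 296 − 4·130 − 4·74 − 3·45 = -655
Option 2 (J − 32):
  J = 73 − 32 = 41
  L = 74
  H = 86 + 3·41 + 2·74 = 357
  N = 168 + 4·74 − 4·357 = -964
  A = 296 − 4·41 − 4·74 − 3·(-964) = 2728
A: -655 − 2728 = -3383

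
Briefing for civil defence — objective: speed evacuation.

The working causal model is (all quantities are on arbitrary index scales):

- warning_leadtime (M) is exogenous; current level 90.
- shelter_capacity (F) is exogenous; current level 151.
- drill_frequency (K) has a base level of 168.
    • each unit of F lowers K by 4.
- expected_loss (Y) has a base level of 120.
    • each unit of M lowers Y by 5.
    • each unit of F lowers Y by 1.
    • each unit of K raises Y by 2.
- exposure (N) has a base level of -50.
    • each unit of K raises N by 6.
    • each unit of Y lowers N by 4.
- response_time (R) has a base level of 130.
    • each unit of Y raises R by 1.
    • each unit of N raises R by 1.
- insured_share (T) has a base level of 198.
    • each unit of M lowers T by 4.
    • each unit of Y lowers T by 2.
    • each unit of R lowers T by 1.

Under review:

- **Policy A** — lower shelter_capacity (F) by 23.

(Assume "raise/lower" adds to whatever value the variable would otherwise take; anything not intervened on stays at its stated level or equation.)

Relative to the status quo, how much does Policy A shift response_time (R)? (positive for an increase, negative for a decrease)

Baseline:
  M = 90
  F = 151
  K = 168 − 4·151 = -436
  Y = 120 − 5·90 − 151 + 2·(-436) = -1353
  N = -50 + 6·(-436) − 4·(-1353) = 2746
  R = 130 + (-1353) + 2746 = 1523
Policy A (F − 23):
  M = 90
  F = 151 − 23 = 128
  K = 168 − 4·128 = -344
  Y = 120 − 5·90 − 128 + 2·(-344) = -1146
  N = -50 + 6·(-344) − 4·(-1146) = 2470
  R = 130 + (-1146) + 2470 = 1454
Change in R: 1454 − 1523 = -69

-69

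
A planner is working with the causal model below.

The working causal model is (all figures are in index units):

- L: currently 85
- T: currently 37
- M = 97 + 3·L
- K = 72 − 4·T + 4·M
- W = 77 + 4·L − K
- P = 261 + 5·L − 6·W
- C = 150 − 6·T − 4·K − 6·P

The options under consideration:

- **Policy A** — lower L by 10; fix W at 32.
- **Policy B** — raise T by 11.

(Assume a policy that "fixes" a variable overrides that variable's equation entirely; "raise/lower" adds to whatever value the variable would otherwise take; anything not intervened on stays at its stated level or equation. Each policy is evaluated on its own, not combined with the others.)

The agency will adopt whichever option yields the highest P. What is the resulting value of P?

5912

Policy A (L − 10, W := 32):
  L = 85 − 10 = 75
  T = 37
  M = 97 + 3·75 = 322
  K = 72 − 4·37 + 4·322 = 1212
  W = 32
  P = 261 + 5·75 − 6·32 = 444
Policy B (T + 11):
  L = 85
  T = 37 + 11 = 48
  M = 97 + 3·85 = 352
  K = 72 − 4·48 + 4·352 = 1288
  W = 77 + 4·85 − 1288 = -871
  P = 261 + 5·85 − 6·(-871) = 5912
Comparing — Policy A: P=444, Policy B: P=5912. Highest is 5912 (Policy B).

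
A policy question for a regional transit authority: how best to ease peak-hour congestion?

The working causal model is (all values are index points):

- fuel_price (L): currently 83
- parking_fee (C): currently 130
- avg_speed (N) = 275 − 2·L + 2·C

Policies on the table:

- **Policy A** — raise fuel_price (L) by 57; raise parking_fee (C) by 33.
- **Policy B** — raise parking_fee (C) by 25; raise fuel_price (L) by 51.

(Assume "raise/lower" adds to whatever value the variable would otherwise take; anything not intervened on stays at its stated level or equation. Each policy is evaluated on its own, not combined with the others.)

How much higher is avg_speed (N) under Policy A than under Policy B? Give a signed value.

Policy A (L + 57, C + 33):
  L = 83 + 57 = 140
  C = 130 + 33 = 163
  N = 275 − 2·140 + 2·163 = 321
Policy B (C + 25, L + 51):
  L = 83 + 51 = 134
  C = 130 + 25 = 155
  N = 275 − 2·134 + 2·155 = 317
N: 321 − 317 = 4

4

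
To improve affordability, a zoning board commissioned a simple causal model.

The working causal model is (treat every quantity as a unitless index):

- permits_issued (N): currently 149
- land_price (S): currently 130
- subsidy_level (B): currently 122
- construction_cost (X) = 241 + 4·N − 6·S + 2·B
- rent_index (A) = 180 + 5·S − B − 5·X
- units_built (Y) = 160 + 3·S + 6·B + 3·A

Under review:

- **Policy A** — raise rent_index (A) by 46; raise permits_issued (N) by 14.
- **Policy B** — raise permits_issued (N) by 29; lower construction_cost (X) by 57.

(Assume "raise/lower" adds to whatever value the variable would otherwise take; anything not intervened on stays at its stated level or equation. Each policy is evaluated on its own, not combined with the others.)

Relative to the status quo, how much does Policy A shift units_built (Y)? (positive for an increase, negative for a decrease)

Baseline:
  N = 149
  S = 130
  B = 122
  X = 241 + 4·149 − 6·130 + 2·122 = 301
  A = 180 + 5·130 − 122 − 5·301 = -797
  Y = 160 + 3·130 + 6·122 + 3·(-797) = -1109
Policy A (A + 46, N + 14):
  N = 149 + 14 = 163
  S = 130
  B = 122
  X = 241 + 4·163 − 6·130 + 2·122 = 357
  A = 180 + 5·130 − 122 − 5·357 (+46 from intervention) = -1031
  Y = 160 + 3·130 + 6·122 + 3·(-1031) = -1811
Change in Y: -1811 − (-1109) = -702

-702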